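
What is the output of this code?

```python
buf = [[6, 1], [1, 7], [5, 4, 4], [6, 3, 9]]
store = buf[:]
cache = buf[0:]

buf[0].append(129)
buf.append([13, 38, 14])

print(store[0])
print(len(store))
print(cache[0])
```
[6, 1, 129]
4
[6, 1, 129]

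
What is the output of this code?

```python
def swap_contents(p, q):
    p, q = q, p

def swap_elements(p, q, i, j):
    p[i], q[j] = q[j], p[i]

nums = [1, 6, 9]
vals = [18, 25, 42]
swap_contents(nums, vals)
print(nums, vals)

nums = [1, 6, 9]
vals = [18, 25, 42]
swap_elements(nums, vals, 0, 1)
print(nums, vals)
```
[1, 6, 9] [18, 25, 42]
[25, 6, 9] [18, 1, 42]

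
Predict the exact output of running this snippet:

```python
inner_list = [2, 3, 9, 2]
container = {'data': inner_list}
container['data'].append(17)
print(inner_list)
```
[2, 3, 9, 2, 17]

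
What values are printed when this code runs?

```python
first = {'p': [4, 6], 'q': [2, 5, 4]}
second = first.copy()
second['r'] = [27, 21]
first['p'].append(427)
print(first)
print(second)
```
{'p': [4, 6, 427], 'q': [2, 5, 4]}
{'p': [4, 6, 427], 'q': [2, 5, 4], 'r': [27, 21]}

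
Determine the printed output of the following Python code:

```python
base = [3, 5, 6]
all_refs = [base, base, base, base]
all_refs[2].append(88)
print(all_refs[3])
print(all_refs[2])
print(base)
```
[3, 5, 6, 88]
[3, 5, 6, 88]
[3, 5, 6, 88]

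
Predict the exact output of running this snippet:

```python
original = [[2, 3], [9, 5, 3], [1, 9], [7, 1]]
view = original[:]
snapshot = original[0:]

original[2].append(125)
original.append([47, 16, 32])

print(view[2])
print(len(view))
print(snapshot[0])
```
[1, 9, 125]
4
[2, 3]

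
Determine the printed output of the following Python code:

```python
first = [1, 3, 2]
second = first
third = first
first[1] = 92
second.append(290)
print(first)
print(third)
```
[1, 92, 2, 290]
[1, 92, 2, 290]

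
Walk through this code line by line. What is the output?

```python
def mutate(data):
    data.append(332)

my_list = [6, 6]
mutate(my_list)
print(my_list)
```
[6, 6, 332]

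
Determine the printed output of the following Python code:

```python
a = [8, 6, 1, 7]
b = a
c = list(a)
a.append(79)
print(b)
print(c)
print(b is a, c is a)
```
[8, 6, 1, 7, 79]
[8, 6, 1, 7]
True False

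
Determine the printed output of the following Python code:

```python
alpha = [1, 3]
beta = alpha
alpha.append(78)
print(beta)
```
[1, 3, 78]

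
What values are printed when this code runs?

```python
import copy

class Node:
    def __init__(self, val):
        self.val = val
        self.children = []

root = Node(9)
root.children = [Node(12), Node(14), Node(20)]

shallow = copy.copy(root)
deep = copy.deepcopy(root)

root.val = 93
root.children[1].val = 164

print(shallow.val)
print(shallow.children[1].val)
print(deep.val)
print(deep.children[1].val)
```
9
164
9
14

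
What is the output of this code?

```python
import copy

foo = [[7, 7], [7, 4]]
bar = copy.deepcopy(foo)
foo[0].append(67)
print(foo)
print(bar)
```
[[7, 7, 67], [7, 4]]
[[7, 7], [7, 4]]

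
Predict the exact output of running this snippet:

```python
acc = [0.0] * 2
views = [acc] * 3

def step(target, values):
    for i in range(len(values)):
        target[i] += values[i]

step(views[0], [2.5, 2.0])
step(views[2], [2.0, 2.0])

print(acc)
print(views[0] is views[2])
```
[4.5, 4.0]
True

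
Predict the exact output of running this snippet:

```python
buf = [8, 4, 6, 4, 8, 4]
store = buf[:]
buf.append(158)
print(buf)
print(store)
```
[8, 4, 6, 4, 8, 4, 158]
[8, 4, 6, 4, 8, 4]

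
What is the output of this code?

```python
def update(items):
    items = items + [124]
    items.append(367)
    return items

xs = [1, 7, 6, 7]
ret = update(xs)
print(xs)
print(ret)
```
[1, 7, 6, 7]
[1, 7, 6, 7, 124, 367]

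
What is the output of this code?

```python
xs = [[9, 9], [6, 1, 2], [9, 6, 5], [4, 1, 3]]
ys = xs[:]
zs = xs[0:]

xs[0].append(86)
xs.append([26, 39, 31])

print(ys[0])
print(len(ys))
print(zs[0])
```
[9, 9, 86]
4
[9, 9, 86]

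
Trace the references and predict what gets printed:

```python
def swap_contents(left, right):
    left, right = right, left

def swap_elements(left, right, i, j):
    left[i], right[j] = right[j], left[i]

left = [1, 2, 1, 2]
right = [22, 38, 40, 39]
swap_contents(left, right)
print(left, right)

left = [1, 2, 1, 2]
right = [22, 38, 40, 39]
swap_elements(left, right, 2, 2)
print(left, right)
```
[1, 2, 1, 2] [22, 38, 40, 39]
[1, 2, 40, 2] [22, 38, 1, 39]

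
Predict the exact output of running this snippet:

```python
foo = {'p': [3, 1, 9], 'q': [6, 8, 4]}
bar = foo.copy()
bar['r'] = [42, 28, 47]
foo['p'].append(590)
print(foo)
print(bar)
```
{'p': [3, 1, 9, 590], 'q': [6, 8, 4]}
{'p': [3, 1, 9, 590], 'q': [6, 8, 4], 'r': [42, 28, 47]}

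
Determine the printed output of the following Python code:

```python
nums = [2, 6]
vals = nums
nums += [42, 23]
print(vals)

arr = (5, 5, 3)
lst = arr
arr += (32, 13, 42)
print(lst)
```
[2, 6, 42, 23]
(5, 5, 3)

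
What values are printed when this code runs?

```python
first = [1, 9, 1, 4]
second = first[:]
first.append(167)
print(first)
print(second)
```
[1, 9, 1, 4, 167]
[1, 9, 1, 4]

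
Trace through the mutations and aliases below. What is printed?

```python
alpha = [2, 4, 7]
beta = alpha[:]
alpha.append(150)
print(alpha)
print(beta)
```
[2, 4, 7, 150]
[2, 4, 7]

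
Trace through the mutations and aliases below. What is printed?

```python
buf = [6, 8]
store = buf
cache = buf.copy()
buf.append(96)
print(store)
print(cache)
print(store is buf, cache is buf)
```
[6, 8, 96]
[6, 8]
True False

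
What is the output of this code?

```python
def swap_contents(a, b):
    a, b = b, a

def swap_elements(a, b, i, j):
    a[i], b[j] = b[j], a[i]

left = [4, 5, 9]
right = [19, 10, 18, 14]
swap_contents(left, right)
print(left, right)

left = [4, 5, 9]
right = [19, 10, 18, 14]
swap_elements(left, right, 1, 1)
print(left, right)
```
[4, 5, 9] [19, 10, 18, 14]
[4, 10, 9] [19, 5, 18, 14]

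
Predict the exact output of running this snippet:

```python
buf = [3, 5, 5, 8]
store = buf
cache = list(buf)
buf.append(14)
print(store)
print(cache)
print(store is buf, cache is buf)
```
[3, 5, 5, 8, 14]
[3, 5, 5, 8]
True False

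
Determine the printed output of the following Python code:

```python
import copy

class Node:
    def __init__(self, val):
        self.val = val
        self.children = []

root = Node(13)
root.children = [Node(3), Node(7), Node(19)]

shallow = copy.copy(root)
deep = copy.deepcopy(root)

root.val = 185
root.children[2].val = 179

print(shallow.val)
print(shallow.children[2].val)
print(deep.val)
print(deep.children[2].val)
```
13
179
13
19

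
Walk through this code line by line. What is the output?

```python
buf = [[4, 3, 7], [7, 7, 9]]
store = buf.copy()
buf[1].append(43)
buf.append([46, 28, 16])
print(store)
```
[[4, 3, 7], [7, 7, 9, 43]]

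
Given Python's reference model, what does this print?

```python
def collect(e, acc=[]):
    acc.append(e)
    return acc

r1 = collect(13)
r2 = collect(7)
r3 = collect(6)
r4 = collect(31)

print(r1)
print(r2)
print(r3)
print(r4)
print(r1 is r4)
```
[13, 7, 6, 31]
[13, 7, 6, 31]
[13, 7, 6, 31]
[13, 7, 6, 31]
True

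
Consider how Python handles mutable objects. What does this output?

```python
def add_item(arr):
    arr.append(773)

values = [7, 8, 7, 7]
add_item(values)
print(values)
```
[7, 8, 7, 7, 773]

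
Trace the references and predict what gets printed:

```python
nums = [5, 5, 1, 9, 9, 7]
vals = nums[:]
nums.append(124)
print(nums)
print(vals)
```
[5, 5, 1, 9, 9, 7, 124]
[5, 5, 1, 9, 9, 7]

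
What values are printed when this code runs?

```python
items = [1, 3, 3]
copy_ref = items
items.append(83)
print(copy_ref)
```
[1, 3, 3, 83]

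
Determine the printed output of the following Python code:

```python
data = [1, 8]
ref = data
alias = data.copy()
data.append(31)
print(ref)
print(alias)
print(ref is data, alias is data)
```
[1, 8, 31]
[1, 8]
True False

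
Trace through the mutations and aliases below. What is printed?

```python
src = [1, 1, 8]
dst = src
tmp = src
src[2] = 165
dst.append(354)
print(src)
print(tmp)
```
[1, 1, 165, 354]
[1, 1, 165, 354]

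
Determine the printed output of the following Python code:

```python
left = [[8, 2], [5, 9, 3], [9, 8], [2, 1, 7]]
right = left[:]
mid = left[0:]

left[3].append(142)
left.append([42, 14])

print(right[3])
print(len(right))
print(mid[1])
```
[2, 1, 7, 142]
4
[5, 9, 3]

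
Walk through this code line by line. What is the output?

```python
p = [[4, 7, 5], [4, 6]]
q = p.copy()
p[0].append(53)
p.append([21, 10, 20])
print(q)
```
[[4, 7, 5, 53], [4, 6]]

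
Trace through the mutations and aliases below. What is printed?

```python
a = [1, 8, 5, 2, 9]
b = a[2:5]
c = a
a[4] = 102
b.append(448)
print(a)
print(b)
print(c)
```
[1, 8, 5, 2, 102]
[5, 2, 9, 448]
[1, 8, 5, 2, 102]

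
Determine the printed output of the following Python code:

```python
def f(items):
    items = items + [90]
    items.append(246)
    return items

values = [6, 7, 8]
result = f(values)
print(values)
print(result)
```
[6, 7, 8]
[6, 7, 8, 90, 246]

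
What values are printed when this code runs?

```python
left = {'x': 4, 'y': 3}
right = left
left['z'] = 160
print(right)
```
{'x': 4, 'y': 3, 'z': 160}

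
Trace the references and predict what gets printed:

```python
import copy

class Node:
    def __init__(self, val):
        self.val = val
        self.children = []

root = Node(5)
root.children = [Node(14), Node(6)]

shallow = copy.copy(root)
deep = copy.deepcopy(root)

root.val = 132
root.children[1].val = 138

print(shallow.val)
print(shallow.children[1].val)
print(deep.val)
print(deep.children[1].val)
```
5
138
5
6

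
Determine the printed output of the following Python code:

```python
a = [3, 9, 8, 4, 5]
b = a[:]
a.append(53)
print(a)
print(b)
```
[3, 9, 8, 4, 5, 53]
[3, 9, 8, 4, 5]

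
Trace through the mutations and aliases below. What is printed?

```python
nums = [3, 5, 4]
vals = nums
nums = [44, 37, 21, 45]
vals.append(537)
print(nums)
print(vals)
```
[44, 37, 21, 45]
[3, 5, 4, 537]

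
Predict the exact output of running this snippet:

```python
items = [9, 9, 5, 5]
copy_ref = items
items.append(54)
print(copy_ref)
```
[9, 9, 5, 5, 54]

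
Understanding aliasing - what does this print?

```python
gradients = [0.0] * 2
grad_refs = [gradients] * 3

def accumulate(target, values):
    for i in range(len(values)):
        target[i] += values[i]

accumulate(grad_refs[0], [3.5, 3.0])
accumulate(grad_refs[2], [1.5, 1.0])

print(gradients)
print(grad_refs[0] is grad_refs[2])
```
[5.0, 4.0]
True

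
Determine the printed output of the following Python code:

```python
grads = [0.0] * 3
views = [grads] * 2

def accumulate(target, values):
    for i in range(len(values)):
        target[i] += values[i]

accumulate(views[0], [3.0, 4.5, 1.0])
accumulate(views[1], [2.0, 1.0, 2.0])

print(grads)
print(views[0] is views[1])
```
[5.0, 5.5, 3.0]
True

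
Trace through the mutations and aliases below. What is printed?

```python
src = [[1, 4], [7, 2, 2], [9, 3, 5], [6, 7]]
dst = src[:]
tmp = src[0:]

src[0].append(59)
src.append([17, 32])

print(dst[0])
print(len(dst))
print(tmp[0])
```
[1, 4, 59]
4
[1, 4, 59]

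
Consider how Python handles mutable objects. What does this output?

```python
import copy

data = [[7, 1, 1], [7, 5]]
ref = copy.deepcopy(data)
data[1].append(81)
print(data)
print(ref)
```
[[7, 1, 1], [7, 5, 81]]
[[7, 1, 1], [7, 5]]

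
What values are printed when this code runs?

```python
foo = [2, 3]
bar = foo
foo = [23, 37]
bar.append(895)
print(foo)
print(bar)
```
[23, 37]
[2, 3, 895]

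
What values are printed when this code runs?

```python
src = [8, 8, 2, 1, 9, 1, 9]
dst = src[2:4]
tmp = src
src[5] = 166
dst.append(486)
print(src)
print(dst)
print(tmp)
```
[8, 8, 2, 1, 9, 166, 9]
[2, 1, 486]
[8, 8, 2, 1, 9, 166, 9]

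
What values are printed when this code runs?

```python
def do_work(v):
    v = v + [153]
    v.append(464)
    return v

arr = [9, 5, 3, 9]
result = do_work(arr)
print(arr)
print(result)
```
[9, 5, 3, 9]
[9, 5, 3, 9, 153, 464]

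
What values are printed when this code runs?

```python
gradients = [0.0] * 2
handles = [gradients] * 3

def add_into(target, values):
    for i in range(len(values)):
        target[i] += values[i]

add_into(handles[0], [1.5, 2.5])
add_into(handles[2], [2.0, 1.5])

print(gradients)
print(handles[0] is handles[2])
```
[3.5, 4.0]
True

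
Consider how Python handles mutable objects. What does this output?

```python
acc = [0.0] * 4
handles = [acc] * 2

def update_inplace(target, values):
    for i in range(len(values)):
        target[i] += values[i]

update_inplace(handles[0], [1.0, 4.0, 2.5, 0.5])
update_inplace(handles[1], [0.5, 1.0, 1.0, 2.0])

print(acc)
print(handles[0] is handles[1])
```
[1.5, 5.0, 3.5, 2.5]
True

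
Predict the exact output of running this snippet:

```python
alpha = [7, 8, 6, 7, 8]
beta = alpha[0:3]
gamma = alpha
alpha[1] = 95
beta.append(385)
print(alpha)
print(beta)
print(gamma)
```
[7, 95, 6, 7, 8]
[7, 8, 6, 385]
[7, 95, 6, 7, 8]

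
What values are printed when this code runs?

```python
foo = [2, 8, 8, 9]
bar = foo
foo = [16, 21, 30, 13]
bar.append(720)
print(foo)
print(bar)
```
[16, 21, 30, 13]
[2, 8, 8, 9, 720]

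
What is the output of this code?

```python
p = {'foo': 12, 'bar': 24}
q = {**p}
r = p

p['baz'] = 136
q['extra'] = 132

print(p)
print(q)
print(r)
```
{'foo': 12, 'bar': 24, 'baz': 136}
{'foo': 12, 'bar': 24, 'extra': 132}
{'foo': 12, 'bar': 24, 'baz': 136}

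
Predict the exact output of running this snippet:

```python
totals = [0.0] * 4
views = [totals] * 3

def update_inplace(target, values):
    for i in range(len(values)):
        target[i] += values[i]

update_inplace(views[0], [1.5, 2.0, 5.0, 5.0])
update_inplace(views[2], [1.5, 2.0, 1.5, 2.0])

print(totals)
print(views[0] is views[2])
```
[3.0, 4.0, 6.5, 7.0]
True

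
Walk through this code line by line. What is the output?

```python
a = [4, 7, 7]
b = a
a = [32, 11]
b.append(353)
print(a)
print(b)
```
[32, 11]
[4, 7, 7, 353]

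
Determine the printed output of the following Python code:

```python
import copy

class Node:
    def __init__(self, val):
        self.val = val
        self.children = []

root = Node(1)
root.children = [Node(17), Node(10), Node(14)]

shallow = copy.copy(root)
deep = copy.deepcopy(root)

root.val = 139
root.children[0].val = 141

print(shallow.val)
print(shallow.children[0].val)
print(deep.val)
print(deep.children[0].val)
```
1
141
1
17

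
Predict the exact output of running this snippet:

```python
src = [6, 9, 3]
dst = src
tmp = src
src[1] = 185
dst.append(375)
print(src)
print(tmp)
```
[6, 185, 3, 375]
[6, 185, 3, 375]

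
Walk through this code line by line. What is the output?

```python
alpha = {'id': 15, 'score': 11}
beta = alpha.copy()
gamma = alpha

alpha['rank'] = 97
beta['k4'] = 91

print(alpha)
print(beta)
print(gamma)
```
{'id': 15, 'score': 11, 'rank': 97}
{'id': 15, 'score': 11, 'k4': 91}
{'id': 15, 'score': 11, 'rank': 97}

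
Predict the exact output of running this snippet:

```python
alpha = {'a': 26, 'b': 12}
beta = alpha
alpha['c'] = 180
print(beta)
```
{'a': 26, 'b': 12, 'c': 180}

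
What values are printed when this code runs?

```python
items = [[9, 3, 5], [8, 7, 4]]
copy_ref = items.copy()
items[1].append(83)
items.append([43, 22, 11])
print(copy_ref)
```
[[9, 3, 5], [8, 7, 4, 83]]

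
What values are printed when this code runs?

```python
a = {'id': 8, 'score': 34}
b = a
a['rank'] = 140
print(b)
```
{'id': 8, 'score': 34, 'rank': 140}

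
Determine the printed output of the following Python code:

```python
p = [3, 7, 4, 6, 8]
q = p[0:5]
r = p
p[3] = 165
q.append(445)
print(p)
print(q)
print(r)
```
[3, 7, 4, 165, 8]
[3, 7, 4, 6, 8, 445]
[3, 7, 4, 165, 8]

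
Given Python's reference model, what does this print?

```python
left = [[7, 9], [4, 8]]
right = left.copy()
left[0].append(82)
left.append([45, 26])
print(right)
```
[[7, 9, 82], [4, 8]]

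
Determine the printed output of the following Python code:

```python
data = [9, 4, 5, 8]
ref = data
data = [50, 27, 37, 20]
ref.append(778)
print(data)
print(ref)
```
[50, 27, 37, 20]
[9, 4, 5, 8, 778]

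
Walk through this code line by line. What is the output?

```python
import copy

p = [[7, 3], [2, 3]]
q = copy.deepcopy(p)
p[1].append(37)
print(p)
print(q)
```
[[7, 3], [2, 3, 37]]
[[7, 3], [2, 3]]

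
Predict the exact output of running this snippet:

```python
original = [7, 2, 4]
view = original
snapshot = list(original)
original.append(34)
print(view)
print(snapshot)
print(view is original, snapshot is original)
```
[7, 2, 4, 34]
[7, 2, 4]
True False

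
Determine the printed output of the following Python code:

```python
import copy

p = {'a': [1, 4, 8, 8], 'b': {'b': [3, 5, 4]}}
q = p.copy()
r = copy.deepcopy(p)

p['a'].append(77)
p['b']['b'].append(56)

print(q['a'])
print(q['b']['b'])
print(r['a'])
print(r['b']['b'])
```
[1, 4, 8, 8, 77]
[3, 5, 4, 56]
[1, 4, 8, 8]
[3, 5, 4]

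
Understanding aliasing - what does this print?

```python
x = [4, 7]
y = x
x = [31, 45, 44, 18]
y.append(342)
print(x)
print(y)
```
[31, 45, 44, 18]
[4, 7, 342]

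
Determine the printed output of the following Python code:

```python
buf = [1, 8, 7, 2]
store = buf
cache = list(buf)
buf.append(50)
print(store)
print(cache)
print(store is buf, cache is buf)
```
[1, 8, 7, 2, 50]
[1, 8, 7, 2]
True False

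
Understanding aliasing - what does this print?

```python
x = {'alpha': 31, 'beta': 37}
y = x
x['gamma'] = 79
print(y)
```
{'alpha': 31, 'beta': 37, 'gamma': 79}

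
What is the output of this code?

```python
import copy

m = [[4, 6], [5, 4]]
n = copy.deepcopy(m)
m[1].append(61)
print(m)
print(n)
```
[[4, 6], [5, 4, 61]]
[[4, 6], [5, 4]]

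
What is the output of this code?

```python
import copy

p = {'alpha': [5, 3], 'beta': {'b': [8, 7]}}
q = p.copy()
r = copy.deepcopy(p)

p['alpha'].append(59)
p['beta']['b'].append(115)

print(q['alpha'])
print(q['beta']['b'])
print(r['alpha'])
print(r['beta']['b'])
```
[5, 3, 59]
[8, 7, 115]
[5, 3]
[8, 7]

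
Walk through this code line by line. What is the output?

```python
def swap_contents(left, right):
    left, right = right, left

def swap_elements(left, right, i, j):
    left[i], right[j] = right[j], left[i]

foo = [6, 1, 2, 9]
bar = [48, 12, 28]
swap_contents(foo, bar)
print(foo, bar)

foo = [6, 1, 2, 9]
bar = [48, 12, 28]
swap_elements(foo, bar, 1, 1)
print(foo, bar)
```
[6, 1, 2, 9] [48, 12, 28]
[6, 12, 2, 9] [48, 1, 28]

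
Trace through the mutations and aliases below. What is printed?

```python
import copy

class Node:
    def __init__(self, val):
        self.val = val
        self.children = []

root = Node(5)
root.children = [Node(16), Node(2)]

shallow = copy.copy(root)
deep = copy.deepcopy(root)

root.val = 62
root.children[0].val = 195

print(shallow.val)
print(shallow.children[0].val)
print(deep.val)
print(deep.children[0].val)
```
5
195
5
16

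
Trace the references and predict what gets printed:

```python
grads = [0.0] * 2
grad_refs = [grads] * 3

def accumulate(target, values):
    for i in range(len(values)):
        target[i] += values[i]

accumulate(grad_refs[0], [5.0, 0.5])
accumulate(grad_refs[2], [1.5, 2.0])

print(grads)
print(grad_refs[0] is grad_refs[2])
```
[6.5, 2.5]
True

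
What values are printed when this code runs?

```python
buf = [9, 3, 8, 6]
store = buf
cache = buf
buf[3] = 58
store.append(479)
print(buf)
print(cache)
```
[9, 3, 8, 58, 479]
[9, 3, 8, 58, 479]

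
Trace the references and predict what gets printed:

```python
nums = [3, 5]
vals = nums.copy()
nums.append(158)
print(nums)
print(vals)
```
[3, 5, 158]
[3, 5]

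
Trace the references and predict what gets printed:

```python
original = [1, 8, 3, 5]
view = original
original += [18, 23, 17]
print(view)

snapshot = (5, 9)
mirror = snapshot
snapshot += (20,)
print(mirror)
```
[1, 8, 3, 5, 18, 23, 17]
(5, 9)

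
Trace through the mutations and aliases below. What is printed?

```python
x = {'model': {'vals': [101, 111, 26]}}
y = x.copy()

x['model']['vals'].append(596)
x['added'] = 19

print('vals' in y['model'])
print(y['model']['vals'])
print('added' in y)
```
True
[101, 111, 26, 596]
False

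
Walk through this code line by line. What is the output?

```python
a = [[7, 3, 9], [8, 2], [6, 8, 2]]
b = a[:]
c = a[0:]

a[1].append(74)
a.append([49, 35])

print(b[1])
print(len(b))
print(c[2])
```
[8, 2, 74]
3
[6, 8, 2]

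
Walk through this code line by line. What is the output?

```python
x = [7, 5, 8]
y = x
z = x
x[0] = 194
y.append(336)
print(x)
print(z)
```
[194, 5, 8, 336]
[194, 5, 8, 336]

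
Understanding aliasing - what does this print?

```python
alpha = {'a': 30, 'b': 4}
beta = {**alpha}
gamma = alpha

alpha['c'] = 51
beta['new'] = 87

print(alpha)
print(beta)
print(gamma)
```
{'a': 30, 'b': 4, 'c': 51}
{'a': 30, 'b': 4, 'new': 87}
{'a': 30, 'b': 4, 'c': 51}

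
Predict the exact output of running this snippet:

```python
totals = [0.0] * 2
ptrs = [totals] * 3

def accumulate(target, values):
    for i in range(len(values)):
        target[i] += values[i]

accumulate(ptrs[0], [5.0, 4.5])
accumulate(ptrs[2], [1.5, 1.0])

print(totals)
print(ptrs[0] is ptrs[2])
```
[6.5, 5.5]
True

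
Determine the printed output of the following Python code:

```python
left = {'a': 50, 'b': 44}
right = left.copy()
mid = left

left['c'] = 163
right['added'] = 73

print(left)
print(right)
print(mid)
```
{'a': 50, 'b': 44, 'c': 163}
{'a': 50, 'b': 44, 'added': 73}
{'a': 50, 'b': 44, 'c': 163}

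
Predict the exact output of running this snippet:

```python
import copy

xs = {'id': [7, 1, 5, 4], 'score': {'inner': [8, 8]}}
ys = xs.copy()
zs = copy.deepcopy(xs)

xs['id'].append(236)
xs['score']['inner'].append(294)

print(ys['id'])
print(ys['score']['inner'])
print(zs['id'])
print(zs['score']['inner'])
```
[7, 1, 5, 4, 236]
[8, 8, 294]
[7, 1, 5, 4]
[8, 8]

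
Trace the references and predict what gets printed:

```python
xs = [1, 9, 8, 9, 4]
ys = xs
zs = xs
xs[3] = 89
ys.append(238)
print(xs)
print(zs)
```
[1, 9, 8, 89, 4, 238]
[1, 9, 8, 89, 4, 238]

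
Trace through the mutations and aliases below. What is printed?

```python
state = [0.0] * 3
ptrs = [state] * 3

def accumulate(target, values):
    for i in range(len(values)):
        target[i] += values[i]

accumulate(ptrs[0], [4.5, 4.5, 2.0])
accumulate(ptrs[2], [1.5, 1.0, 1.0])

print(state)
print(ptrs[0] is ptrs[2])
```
[6.0, 5.5, 3.0]
True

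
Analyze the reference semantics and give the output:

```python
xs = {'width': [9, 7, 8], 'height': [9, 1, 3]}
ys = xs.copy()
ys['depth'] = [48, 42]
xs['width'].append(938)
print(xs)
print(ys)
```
{'width': [9, 7, 8, 938], 'height': [9, 1, 3]}
{'width': [9, 7, 8, 938], 'height': [9, 1, 3], 'depth': [48, 42]}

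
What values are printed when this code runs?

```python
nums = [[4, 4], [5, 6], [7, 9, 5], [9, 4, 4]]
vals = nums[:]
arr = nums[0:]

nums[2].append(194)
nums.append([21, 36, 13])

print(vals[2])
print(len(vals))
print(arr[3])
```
[7, 9, 5, 194]
4
[9, 4, 4]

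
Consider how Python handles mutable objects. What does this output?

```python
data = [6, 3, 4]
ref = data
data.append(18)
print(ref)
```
[6, 3, 4, 18]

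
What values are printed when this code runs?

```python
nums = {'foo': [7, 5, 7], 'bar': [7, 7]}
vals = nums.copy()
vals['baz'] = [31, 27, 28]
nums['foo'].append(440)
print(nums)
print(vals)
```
{'foo': [7, 5, 7, 440], 'bar': [7, 7]}
{'foo': [7, 5, 7, 440], 'bar': [7, 7], 'baz': [31, 27, 28]}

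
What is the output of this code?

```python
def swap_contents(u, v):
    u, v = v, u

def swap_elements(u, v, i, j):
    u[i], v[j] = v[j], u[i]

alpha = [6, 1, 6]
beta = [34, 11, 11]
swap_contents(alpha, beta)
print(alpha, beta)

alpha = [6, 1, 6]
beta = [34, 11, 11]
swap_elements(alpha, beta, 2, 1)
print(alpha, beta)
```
[6, 1, 6] [34, 11, 11]
[6, 1, 11] [34, 6, 11]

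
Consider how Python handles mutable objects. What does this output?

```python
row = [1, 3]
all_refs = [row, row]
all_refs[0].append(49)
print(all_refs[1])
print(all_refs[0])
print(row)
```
[1, 3, 49]
[1, 3, 49]
[1, 3, 49]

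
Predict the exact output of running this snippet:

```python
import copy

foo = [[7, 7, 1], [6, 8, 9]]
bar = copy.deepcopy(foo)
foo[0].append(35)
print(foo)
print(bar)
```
[[7, 7, 1, 35], [6, 8, 9]]
[[7, 7, 1], [6, 8, 9]]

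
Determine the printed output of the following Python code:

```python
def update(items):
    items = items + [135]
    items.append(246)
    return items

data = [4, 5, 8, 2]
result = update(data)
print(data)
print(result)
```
[4, 5, 8, 2]
[4, 5, 8, 2, 135, 246]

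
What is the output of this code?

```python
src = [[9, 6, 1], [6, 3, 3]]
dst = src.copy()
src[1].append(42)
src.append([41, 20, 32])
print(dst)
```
[[9, 6, 1], [6, 3, 3, 42]]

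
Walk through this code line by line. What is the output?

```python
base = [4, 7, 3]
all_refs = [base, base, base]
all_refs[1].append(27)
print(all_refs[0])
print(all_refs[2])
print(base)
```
[4, 7, 3, 27]
[4, 7, 3, 27]
[4, 7, 3, 27]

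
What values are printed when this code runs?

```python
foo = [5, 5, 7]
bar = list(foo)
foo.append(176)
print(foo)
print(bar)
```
[5, 5, 7, 176]
[5, 5, 7]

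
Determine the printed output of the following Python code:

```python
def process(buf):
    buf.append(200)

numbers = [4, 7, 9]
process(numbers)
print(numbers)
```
[4, 7, 9, 200]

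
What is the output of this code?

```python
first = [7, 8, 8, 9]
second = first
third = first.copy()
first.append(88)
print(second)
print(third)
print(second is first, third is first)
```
[7, 8, 8, 9, 88]
[7, 8, 8, 9]
True False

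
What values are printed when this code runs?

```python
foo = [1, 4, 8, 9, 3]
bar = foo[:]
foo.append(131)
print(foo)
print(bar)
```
[1, 4, 8, 9, 3, 131]
[1, 4, 8, 9, 3]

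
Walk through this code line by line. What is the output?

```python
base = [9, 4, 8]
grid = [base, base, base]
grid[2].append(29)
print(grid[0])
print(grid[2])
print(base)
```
[9, 4, 8, 29]
[9, 4, 8, 29]
[9, 4, 8, 29]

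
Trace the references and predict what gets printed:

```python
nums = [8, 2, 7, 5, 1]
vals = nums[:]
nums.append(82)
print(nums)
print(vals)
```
[8, 2, 7, 5, 1, 82]
[8, 2, 7, 5, 1]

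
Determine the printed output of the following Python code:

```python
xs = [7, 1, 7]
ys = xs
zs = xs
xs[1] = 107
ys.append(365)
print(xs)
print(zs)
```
[7, 107, 7, 365]
[7, 107, 7, 365]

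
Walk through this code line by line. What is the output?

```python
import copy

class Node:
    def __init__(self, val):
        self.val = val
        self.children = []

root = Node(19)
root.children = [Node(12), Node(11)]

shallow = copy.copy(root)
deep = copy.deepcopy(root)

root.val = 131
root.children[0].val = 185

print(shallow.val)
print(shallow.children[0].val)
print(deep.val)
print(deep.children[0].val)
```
19
185
19
12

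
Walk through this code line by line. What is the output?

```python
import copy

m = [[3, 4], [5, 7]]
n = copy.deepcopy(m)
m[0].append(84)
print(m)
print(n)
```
[[3, 4, 84], [5, 7]]
[[3, 4], [5, 7]]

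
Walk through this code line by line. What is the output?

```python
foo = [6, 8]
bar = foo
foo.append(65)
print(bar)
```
[6, 8, 65]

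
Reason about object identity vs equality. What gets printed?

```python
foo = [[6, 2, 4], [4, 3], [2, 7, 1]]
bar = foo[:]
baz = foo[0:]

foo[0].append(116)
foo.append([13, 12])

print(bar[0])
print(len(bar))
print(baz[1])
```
[6, 2, 4, 116]
3
[4, 3]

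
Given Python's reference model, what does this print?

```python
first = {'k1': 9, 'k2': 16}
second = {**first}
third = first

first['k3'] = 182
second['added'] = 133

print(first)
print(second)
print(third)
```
{'k1': 9, 'k2': 16, 'k3': 182}
{'k1': 9, 'k2': 16, 'added': 133}
{'k1': 9, 'k2': 16, 'k3': 182}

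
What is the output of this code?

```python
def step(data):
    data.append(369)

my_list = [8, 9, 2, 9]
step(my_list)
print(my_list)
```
[8, 9, 2, 9, 369]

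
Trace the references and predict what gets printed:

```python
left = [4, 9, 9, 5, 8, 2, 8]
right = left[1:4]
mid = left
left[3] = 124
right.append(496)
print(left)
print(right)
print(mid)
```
[4, 9, 9, 124, 8, 2, 8]
[9, 9, 5, 496]
[4, 9, 9, 124, 8, 2, 8]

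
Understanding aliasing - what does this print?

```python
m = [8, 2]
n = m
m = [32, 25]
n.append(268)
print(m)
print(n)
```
[32, 25]
[8, 2, 268]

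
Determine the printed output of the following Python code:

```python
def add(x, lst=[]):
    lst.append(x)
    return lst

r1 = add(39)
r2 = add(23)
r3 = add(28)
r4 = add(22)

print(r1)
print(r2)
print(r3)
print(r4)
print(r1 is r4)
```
[39, 23, 28, 22]
[39, 23, 28, 22]
[39, 23, 28, 22]
[39, 23, 28, 22]
True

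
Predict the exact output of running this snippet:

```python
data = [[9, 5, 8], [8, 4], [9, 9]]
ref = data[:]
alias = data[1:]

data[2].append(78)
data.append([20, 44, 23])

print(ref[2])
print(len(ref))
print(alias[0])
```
[9, 9, 78]
3
[8, 4]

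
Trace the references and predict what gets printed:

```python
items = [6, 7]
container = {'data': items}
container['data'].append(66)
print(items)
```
[6, 7, 66]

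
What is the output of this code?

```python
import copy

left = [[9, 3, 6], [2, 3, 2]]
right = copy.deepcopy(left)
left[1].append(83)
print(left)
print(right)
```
[[9, 3, 6], [2, 3, 2, 83]]
[[9, 3, 6], [2, 3, 2]]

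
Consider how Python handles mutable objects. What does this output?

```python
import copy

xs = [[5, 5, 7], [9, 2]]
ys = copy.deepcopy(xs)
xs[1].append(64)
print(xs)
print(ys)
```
[[5, 5, 7], [9, 2, 64]]
[[5, 5, 7], [9, 2]]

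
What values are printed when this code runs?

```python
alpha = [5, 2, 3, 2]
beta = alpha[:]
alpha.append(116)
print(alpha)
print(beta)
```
[5, 2, 3, 2, 116]
[5, 2, 3, 2]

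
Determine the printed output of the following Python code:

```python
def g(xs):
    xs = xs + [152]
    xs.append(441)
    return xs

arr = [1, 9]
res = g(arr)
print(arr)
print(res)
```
[1, 9]
[1, 9, 152, 441]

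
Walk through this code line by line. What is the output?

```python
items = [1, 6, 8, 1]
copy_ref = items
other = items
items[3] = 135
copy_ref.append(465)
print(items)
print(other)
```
[1, 6, 8, 135, 465]
[1, 6, 8, 135, 465]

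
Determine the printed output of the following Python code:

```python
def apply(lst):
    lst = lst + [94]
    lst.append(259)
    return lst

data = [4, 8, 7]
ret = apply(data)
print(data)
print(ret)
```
[4, 8, 7]
[4, 8, 7, 94, 259]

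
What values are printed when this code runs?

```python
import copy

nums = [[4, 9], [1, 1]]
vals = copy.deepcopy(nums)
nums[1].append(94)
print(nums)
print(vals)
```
[[4, 9], [1, 1, 94]]
[[4, 9], [1, 1]]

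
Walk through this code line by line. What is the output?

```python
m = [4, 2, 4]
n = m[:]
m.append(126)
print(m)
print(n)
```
[4, 2, 4, 126]
[4, 2, 4]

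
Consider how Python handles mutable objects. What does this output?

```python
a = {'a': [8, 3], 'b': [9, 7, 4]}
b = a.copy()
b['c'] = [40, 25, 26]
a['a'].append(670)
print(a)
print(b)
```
{'a': [8, 3, 670], 'b': [9, 7, 4]}
{'a': [8, 3, 670], 'b': [9, 7, 4], 'c': [40, 25, 26]}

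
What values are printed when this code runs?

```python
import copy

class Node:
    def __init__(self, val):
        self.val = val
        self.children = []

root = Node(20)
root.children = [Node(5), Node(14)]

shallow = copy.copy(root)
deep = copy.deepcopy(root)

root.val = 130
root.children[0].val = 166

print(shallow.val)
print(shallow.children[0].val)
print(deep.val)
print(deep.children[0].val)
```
20
166
20
5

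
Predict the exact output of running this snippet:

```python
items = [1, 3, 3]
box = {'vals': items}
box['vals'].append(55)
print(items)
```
[1, 3, 3, 55]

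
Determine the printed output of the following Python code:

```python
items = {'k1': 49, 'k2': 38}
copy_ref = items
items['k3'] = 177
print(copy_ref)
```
{'k1': 49, 'k2': 38, 'k3': 177}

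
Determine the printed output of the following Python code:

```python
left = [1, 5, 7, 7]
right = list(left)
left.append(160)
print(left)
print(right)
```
[1, 5, 7, 7, 160]
[1, 5, 7, 7]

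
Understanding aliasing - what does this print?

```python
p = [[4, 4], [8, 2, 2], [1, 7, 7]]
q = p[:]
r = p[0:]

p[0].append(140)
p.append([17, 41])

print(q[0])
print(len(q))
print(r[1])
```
[4, 4, 140]
3
[8, 2, 2]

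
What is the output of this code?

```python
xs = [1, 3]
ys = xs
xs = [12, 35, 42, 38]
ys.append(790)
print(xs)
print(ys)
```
[12, 35, 42, 38]
[1, 3, 790]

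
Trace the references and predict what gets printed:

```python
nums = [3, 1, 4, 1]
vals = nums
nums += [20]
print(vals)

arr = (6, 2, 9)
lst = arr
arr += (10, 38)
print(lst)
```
[3, 1, 4, 1, 20]
(6, 2, 9)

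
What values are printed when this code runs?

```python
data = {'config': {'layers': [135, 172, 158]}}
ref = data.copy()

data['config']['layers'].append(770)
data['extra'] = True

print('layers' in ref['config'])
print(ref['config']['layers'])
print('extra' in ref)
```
True
[135, 172, 158, 770]
False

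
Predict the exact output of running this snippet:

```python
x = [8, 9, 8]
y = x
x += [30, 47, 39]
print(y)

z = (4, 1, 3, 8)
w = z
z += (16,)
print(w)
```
[8, 9, 8, 30, 47, 39]
(4, 1, 3, 8)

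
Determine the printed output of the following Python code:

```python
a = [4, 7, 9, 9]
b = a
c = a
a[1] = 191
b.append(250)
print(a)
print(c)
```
[4, 191, 9, 9, 250]
[4, 191, 9, 9, 250]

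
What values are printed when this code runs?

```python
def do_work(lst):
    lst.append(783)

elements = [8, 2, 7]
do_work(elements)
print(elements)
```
[8, 2, 7, 783]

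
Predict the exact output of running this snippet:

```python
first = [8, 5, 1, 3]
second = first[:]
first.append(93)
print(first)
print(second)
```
[8, 5, 1, 3, 93]
[8, 5, 1, 3]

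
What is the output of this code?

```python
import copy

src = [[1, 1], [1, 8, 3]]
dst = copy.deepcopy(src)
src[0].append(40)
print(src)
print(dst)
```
[[1, 1, 40], [1, 8, 3]]
[[1, 1], [1, 8, 3]]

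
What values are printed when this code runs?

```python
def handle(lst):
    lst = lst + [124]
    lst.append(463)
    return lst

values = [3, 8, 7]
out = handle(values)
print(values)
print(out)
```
[3, 8, 7]
[3, 8, 7, 124, 463]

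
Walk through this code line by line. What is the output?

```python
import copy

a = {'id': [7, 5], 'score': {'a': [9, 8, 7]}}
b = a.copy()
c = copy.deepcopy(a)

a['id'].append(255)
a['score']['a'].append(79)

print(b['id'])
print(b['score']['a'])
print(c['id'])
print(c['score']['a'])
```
[7, 5, 255]
[9, 8, 7, 79]
[7, 5]
[9, 8, 7]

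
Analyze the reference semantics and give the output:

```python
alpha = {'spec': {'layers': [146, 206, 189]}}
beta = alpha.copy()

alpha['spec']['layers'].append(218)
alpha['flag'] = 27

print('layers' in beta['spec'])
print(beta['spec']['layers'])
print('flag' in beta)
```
True
[146, 206, 189, 218]
False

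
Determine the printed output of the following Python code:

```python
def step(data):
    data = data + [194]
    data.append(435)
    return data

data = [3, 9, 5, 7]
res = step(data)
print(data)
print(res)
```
[3, 9, 5, 7]
[3, 9, 5, 7, 194, 435]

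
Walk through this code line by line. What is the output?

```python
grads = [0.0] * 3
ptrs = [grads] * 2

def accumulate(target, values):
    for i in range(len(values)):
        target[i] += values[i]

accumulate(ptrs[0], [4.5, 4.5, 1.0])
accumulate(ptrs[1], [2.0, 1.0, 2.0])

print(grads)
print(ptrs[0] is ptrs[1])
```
[6.5, 5.5, 3.0]
True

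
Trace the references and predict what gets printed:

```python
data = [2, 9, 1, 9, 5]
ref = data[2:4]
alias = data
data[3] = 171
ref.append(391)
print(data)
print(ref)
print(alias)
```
[2, 9, 1, 171, 5]
[1, 9, 391]
[2, 9, 1, 171, 5]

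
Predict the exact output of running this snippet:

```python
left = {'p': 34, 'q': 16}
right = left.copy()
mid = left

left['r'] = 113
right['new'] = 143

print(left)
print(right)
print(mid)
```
{'p': 34, 'q': 16, 'r': 113}
{'p': 34, 'q': 16, 'new': 143}
{'p': 34, 'q': 16, 'r': 113}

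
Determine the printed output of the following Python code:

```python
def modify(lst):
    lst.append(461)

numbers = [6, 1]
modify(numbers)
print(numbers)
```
[6, 1, 461]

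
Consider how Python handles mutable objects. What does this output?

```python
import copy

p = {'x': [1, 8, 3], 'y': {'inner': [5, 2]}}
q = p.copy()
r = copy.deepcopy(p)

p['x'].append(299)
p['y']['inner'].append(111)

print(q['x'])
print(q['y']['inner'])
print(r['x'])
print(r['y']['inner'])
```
[1, 8, 3, 299]
[5, 2, 111]
[1, 8, 3]
[5, 2]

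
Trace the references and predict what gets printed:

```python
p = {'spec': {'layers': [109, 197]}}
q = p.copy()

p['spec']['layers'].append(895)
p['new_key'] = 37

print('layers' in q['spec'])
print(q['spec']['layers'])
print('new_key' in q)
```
True
[109, 197, 895]
False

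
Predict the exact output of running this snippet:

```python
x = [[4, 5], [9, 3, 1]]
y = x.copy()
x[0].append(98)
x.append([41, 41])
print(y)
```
[[4, 5, 98], [9, 3, 1]]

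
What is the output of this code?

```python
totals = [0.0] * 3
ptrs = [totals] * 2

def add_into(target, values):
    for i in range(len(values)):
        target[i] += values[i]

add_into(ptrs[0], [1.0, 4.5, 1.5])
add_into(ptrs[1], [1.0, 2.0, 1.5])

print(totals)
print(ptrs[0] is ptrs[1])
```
[2.0, 6.5, 3.0]
True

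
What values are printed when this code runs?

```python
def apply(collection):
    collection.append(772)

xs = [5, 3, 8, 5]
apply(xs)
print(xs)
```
[5, 3, 8, 5, 772]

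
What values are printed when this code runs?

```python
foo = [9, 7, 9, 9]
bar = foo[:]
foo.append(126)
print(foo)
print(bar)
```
[9, 7, 9, 9, 126]
[9, 7, 9, 9]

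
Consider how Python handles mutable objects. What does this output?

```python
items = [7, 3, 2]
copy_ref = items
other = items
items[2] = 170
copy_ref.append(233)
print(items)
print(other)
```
[7, 3, 170, 233]
[7, 3, 170, 233]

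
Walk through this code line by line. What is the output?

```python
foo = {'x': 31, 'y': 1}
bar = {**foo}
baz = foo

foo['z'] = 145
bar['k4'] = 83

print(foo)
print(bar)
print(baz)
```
{'x': 31, 'y': 1, 'z': 145}
{'x': 31, 'y': 1, 'k4': 83}
{'x': 31, 'y': 1, 'z': 145}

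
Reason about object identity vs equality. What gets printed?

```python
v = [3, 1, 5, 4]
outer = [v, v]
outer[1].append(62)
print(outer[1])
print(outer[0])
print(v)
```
[3, 1, 5, 4, 62]
[3, 1, 5, 4, 62]
[3, 1, 5, 4, 62]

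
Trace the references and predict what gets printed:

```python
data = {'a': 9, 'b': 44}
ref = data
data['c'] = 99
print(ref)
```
{'a': 9, 'b': 44, 'c': 99}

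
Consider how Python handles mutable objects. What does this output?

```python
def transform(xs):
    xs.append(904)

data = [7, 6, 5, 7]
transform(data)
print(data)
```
[7, 6, 5, 7, 904]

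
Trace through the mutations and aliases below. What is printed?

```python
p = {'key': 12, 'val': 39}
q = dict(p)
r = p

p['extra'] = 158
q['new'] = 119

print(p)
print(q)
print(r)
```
{'key': 12, 'val': 39, 'extra': 158}
{'key': 12, 'val': 39, 'new': 119}
{'key': 12, 'val': 39, 'extra': 158}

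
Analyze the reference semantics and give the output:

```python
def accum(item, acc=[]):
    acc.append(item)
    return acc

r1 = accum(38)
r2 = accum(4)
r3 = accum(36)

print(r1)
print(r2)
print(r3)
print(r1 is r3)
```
[38, 4, 36]
[38, 4, 36]
[38, 4, 36]
True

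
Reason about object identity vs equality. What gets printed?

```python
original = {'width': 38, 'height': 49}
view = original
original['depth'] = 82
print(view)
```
{'width': 38, 'height': 49, 'depth': 82}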